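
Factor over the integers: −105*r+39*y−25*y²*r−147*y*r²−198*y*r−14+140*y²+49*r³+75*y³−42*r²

(5*y−7*r−1)*(3*y−r+2)*(5*y+7*r+7)

Group: 5*y*(15*y²+16*y*r+31*y−7*r²+7*r+14) + (−7*r−1)*(15*y²+16*y*r+31*y−7*r²+7*r+14); both groups contain (15*y²+16*y*r+31*y−7*r²+7*r+14), so (5*y−7*r−1) is a factor with cofactor 15*y²+16*y*r+31*y−7*r²+7*r+14.
The cofactor groups again: 15*y²+16*y*r+31*y−7*r²+7*r+14 = 5*y*(3*y−r+2) + (7*r+7)*(3*y−r+2); both groups contain (3*y−r+2), giving (5*y+7*r+7)*(3*y−r+2).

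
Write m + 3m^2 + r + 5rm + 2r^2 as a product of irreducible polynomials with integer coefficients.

(2r + 3m + 1)(r + m)

Group: 2r(r + m) + (3m + 1)(r + m); both groups contain (r + m).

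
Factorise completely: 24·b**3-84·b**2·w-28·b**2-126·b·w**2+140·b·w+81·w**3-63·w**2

(2·b-9·w)·(2·b-w)·(6·b+9·w-7)

Group: 6·b·(4·b**2-20·b·w+9·w**2) + (9·w-7)·(4·b**2-20·b·w+9·w**2); both groups contain (4·b**2-20·b·w+9·w**2), so (6·b+9·w-7) is a factor with cofactor 4·b**2-20·b·w+9·w**2.
The cofactor groups again: 4·b**2-20·b·w+9·w**2 = 2·b·(2·b-9·w) - w·(2·b-9·w); both groups contain (2·b-9·w), giving (2·b-w)·(2·b-9·w).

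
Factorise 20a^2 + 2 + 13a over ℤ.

Need a pair with product 20·2 = 40 and sum 13: that's 8 and 5.
Split the middle term: 20a^2 + 8a + 5a + 2 = 4a(5a + 2) + (5a + 2).

(4a + 1)(5a + 2)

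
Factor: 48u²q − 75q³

Every term has a factor of 3q. Then 16u² − 25q² = (4u)² − (5q)².

3q(4u − 5q)(4u + 5q)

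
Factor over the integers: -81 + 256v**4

Difference of squares twice: with A = 4v and B = 3, A⁴ − B⁴ = (A² − B²)(A² + B²), and A² − B² factors again.

(4v + 3)(4v - 3)(16v**2 + 9)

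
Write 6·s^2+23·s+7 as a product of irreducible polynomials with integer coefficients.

Need a pair with product 6·7 = 42 and sum 23: that's 21 and 2.
Split the middle term: 6·s^2+21·s + 2·s+7 = 3·s·(2·s+7) + (2·s+7).

(2·s+7)·(3·s+1)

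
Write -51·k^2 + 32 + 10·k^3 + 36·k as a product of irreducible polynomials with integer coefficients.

Testing divisors of the constant over divisors of the leading coefficient, k = 4 is a root, so (k - 4) divides it; the quotient is 10·k^2 - 11·k - 8.
The remaining quadratic factors as (2·k + 1)(5·k - 8).

(2·k + 1)·(5·k - 8)·(k - 4)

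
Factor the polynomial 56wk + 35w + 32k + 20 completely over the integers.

Group as (56wk + 35w) + (32k + 20) = 7w(8k + 5) + 4(8k + 5).
Both groups share the factor (8k + 5).

(7w + 4)(8k + 5)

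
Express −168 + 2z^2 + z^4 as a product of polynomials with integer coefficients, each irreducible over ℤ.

Substitute u = z^2 to get a quadratic in u, then factor.
z^2 + 14 is irreducible over ℤ (always positive, so no real roots).
z^2 − 12 is irreducible over ℤ (12 is not a perfect square).

(z^2 + 14)(z^2 − 12)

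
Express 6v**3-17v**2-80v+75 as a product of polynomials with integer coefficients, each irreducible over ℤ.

By the rational root theorem, v = 5 is a root, so (v-5) is a factor; dividing leaves 6v**2+13v-15.
The remaining quadratic factors as (6v-5)(v+3).

(6v-5)(v+3)(v-5)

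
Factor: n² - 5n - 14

(n + 2)(n - 7)

Two integers with product -14 and sum -5 are 2 and -7.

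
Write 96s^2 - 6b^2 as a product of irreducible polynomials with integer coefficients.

Pull out the common factor 6; 16s^2 - b^2 is a difference of squares.

6(4s - b)(4s + b)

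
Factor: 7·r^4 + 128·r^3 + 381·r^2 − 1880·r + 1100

Testing divisors of the constant over divisors of the leading coefficient, r = −11 is a root, so (r + 11) divides it; the quotient is 7·r^3 + 51·r^2 − 180·r + 100.
Continuing, r = 2 is a root, so (r − 2) divides it; the quotient is 7·r^2 + 65·r − 50.
The remaining quadratic factors as (r + 10)(7·r − 5).

(7·r − 5)·(r + 10)·(r + 11)·(r − 2)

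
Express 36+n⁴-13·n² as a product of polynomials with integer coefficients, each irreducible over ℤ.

Substitute u = n² to get a quadratic in u, then factor.
n²-4 is a difference of squares.
n²-9 is a difference of squares.

(n+2)·(n+3)·(n-2)·(n-3)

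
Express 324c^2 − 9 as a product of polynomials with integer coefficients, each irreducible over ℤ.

9(6c + 1)(6c − 1)

Pull out the common factor 9; 36c^2 − 1 is a difference of squares.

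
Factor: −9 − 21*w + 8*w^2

(8*w + 3)*(w − 3)

Need a pair with product 8·(−9) = −72 and sum −21: that's −24 and 3.
Split the middle term: 8*w^2 − 24*w + 3*w − 9 = 8*w*(w − 3) + 3*(w − 3).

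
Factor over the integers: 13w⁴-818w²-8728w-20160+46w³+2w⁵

(2w+9)(w+4)(w-8)(w²+6w+70)

Trying the rational-root candidates, w = -4 is a root, so (w+4) is a factor; dividing leaves 2w⁴+5w³+26w²-922w-5040.
Continuing, w = 8 is a root, so (w-8) divides it; the quotient is 2w³+21w²+194w+630.
Then w = -9/2 is a root, so (2w+9) divides it; the quotient is w²+6w+70.
The quadratic w²+6w+70 has discriminant -244 < 0 and is irreducible over ℤ.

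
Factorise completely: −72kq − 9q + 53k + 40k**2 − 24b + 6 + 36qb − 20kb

Group: 8k(5k − 9q + 6) + (−4b + 1)(5k − 9q + 6); both groups contain (5k − 9q + 6).

(8k − 4b + 1)(5k − 9q + 6)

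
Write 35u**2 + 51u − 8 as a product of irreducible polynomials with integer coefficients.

(5u + 8)(7u − 1)

Need a pair with product 35·(−8) = −280 and sum 51: that's 56 and −5.
Split the middle term: 35u**2 + 56u − 5u − 8 = 7u(5u + 8) − (5u + 8).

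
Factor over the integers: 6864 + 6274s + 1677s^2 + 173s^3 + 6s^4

(6s + 11)(s + 13)(s + 6)(s + 8)

Among the possible rational roots, s = -13 is a root, giving the factor (s + 13) and quotient 6s^3 + 95s^2 + 442s + 528.
Then s = -8 is a root, giving the factor (s + 8) and quotient 6s^2 + 47s + 66.
The remaining quadratic factors as (s + 6)(6s + 11).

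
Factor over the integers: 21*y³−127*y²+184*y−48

(3*y−1)*(7*y−12)*(y−4)

Testing divisors of the constant over divisors of the leading coefficient, y = 12/7 is a root, so (7*y−12) is a factor; dividing leaves 3*y²−13*y+4.
The remaining quadratic factors as (3*y−1)(y−4).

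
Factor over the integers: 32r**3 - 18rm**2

Every term has a factor of 2r. Then 16r**2 - 9m**2 = (4r)² − (3m)².

2r(4r - 3m)(4r + 3m)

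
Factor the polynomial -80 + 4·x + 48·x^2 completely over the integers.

Pull out the common factor 4, then factor the remaining trinomial.

4·(3·x + 4)·(4·x - 5)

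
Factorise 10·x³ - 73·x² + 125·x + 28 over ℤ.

Testing divisors of the constant over divisors of the leading coefficient, x = 4 is a root, so (x - 4) is a factor; dividing leaves 10·x² - 33·x - 7.
The remaining quadratic factors as (2·x - 7)(5·x + 1).

(2·x - 7)·(5·x + 1)·(x - 4)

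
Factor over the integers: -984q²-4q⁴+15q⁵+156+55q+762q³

Trying the rational-root candidates, q = 3/5 is a root, so (5q-3) is a factor; dividing leaves 3q⁴+q³+153q²-105q-52.
Next, q = 1 is a root, giving the factor (q-1) and quotient 3q³+4q²+157q+52.
Next, q = -1/3 is a root, so (3q+1) is a factor; dividing leaves q²+q+52.
The quadratic q²+q+52 has discriminant -207 < 0 and is irreducible over ℤ.

(3q+1)(5q-3)(q-1)(q²+q+52)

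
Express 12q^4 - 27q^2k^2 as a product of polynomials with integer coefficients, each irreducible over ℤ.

3q^2(2q - 3k)(2q + 3k)

Factor out 3q^2, leaving 4q^2 - 9k^2, which is a difference of two squares.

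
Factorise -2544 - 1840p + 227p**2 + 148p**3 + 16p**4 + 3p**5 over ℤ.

Among the possible rational roots, p = 3 is a root, so (p - 3) is a factor; dividing leaves 3p**4 + 25p**3 + 223p**2 + 896p + 848.
Next, p = -4/3 is a root, so (3p + 4) is a factor; dividing leaves p**3 + 7p**2 + 65p + 212.
Then p = -4 is a root, giving the factor (p + 4) and quotient p**2 + 3p + 53.
The quadratic p**2 + 3p + 53 has discriminant -203 < 0 and is irreducible over ℤ.

(3p + 4)(p + 4)(p - 3)(p**2 + 3p + 53)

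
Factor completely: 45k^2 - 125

Pull out the common factor 5; 9k^2 - 25 is a difference of squares.

5(3k + 5)(3k - 5)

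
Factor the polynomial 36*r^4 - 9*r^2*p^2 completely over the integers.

9*r^2*(2*r - p)*(2*r + p)

Every term has a factor of 9*r^2. Then 4*r^2 - p^2 = (2*r)² − (p)².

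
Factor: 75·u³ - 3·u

Every term has a factor of 3·u. Then 25·u² - 1 = (5·u)² − (1)².

3·u·(5·u + 1)·(5·u - 1)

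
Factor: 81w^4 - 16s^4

(3w - 2s)(3w + 2s)(9w^2 + 4s^2)

Write as (9w^2)² − (4s^2)², then factor 9w^2 - 4s^2 once more.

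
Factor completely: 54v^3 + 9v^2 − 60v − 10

Group as (54v^3 − 60v) + (9v^2 − 10) = 6v(9v^2 − 10) + (9v^2 − 10).
Both groups share the factor (9v^2 − 10).

(6v + 1)(9v^2 − 10)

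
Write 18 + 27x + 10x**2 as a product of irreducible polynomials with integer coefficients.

(2x + 3)(5x + 6)

Need a pair with product 10·18 = 180 and sum 27: that's 12 and 15.
Split the middle term: 10x**2 + 12x + 15x + 18 = 2x(5x + 6) + 3(5x + 6).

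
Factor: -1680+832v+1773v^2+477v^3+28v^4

By the rational root theorem, v = 5/7 is a root, so (7v-5) is a factor; dividing leaves 4v^3+71v^2+304v+336.
Then v = -7/4 is a root, so (4v+7) is a factor; dividing leaves v^2+16v+48.
The remaining quadratic factors as (v+4)(v+12).

(4v+7)(7v-5)(v+12)(v+4)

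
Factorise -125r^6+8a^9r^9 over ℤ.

Every term has a factor of r^6; factoring it out leaves 8a^9r^3-125.
Recognize a difference of cubes with the parts 2a^3r and 5.

r^6(2a^3r-5)(4a^6r^2+10a^3r+25)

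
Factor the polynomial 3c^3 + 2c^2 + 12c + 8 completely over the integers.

(3c + 2)(c^2 + 4)

Group as (3c^3 + 12c) + (2c^2 + 8) = 3c(c^2 + 4) + 2(c^2 + 4).
Both groups share the factor (c^2 + 4).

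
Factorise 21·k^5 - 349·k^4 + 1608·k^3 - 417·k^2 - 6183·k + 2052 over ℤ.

(3·k - 1)·(7·k + 12)·(k - 3)·(k^2 - 15·k + 57)

Testing divisors of the constant over divisors of the leading coefficient, k = 1/3 is a root, giving the factor (3·k - 1) and quotient 7·k^4 - 114·k^3 + 498·k^2 + 27·k - 2052.
Continuing, k = 3 is a root, so (k - 3) divides it; the quotient is 7·k^3 - 93·k^2 + 219·k + 684.
Continuing, k = -12/7 is a root, so (7·k + 12) divides it; the quotient is k^2 - 15·k + 57.
The quadratic k^2 - 15·k + 57 has discriminant -3 < 0 and is irreducible over ℤ.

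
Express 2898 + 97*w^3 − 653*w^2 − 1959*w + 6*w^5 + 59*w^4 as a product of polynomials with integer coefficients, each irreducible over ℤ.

Among the possible rational roots, w = 7/6 is a root, so (6*w − 7) is a factor; dividing leaves w^4 + 11*w^3 + 29*w^2 − 75*w − 414.
Next, w = 3 is a root, so (w − 3) divides it; the quotient is w^3 + 14*w^2 + 71*w + 138.
Continuing, w = −6 is a root, giving the factor (w + 6) and quotient w^2 + 8*w + 23.
The quadratic w^2 + 8*w + 23 has discriminant −28 < 0 and is irreducible over ℤ.

(6*w − 7)*(w + 6)*(w − 3)*(w^2 + 8*w + 23)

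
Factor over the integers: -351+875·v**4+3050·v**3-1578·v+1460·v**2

Trying the rational-root candidates, v = -1/5 is a root, giving the factor (5·v+1) and quotient 175·v**3+575·v**2+177·v-351.
Then v = -13/5 is a root, giving the factor (5·v+13) and quotient 35·v**2+24·v-27.
The remaining quadratic factors as (7·v+9)(5·v-3).

(5·v+1)·(5·v+13)·(5·v-3)·(7·v+9)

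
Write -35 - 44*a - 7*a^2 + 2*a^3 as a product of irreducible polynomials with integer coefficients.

By the rational root theorem, a = 7 is a root, giving the factor (a - 7) and quotient 2*a^2 + 7*a + 5.
The remaining quadratic factors as (2*a + 5)(a + 1).

(2*a + 5)*(a + 1)*(a - 7)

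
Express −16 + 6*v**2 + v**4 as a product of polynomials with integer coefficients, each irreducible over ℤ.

Substitute u = v**2 to get a quadratic in u, then factor.
v**2 + 8 is irreducible over ℤ (always positive, so no real roots).
v**2 − 2 is irreducible over ℤ (2 is not a perfect square).

(v**2 + 8)*(v**2 − 2)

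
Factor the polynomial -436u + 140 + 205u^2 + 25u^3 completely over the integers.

Testing divisors of the constant over divisors of the leading coefficient, u = 7/5 is a root, giving the factor (5u - 7) and quotient 5u^2 + 48u - 20.
The remaining quadratic factors as (5u - 2)(u + 10).

(5u - 2)(5u - 7)(u + 10)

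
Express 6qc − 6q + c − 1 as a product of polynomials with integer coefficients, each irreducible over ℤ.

Group as (6qc − 6q) + (c − 1) = 6q(c − 1) + (c − 1).
Both groups share the factor (c − 1).

(6q + 1)(c − 1)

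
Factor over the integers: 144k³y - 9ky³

9ky(4k + y)(4k - y)

Factor out 9ky, leaving 16k² - y², which is a difference of two squares.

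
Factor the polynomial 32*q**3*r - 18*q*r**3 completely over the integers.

Factor out 2*q*r, leaving 16*q**2 - 9*r**2, which is a difference of two squares.

2*q*r*(4*q + 3*r)*(4*q - 3*r)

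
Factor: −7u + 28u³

7u(2u + 1)(2u − 1)

Every term has a factor of 7u. Then 4u² − 1 = (2u)² − (1)².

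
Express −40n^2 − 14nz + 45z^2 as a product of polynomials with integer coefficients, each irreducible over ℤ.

Group: −10n(4n + 5z) + 9z(4n + 5z); both groups contain (4n + 5z).

−(10n − 9z)(4n + 5z)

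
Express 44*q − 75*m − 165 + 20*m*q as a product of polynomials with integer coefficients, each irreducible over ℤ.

(4*q − 15)*(5*m + 11)

Group as (20*m*q − 75*m) + (44*q − 165) = 5*m*(4*q − 15) + 11*(4*q − 15).
Both groups share the factor (4*q − 15).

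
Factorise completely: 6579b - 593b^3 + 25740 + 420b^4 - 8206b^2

(3b - 13)(4b + 15)(5b - 12)(7b + 11)

By the rational root theorem, b = -15/4 is a root, so (4b + 15) divides it; the quotient is 105b^3 - 542b^2 - 19b + 1716.
Next, b = 13/3 is a root, so (3b - 13) is a factor; dividing leaves 35b^2 - 29b - 132.
The remaining quadratic factors as (5b - 12)(7b + 11).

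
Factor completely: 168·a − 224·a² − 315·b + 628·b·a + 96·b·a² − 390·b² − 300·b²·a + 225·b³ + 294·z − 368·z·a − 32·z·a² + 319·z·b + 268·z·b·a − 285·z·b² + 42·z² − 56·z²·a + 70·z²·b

(z − 3·b + 7)·(5·b − 4·a + 3)·(14·z − 15·b + 8·a)

Group: 14·z·(5·z·b − 4·z·a + 3·z − 15·b² + 12·b·a + 26·b − 28·a + 21) + (−15·b + 8·a)·(5·z·b − 4·z·a + 3·z − 15·b² + 12·b·a + 26·b − 28·a + 21); both groups contain (5·z·b − 4·z·a + 3·z − 15·b² + 12·b·a + 26·b − 28·a + 21), so (14·z − 15·b + 8·a) is a factor with cofactor 5·z·b − 4·z·a + 3·z − 15·b² + 12·b·a + 26·b − 28·a + 21.
The cofactor groups again: 5·z·b − 4·z·a + 3·z − 15·b² + 12·b·a + 26·b − 28·a + 21 = z·(5·b − 4·a + 3) + (−3·b + 7)·(5·b − 4·a + 3); both groups contain (5·b − 4·a + 3), giving (z − 3·b + 7)·(5·b − 4·a + 3).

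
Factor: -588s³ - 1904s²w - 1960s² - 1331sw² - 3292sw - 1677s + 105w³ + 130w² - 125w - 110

Group: 7s(-84s² - 92sw - 160s + 7w² + 4w - 11) + (15w + 10)(-84s² - 92sw - 160s + 7w² + 4w - 11); both groups contain (-84s² - 92sw - 160s + 7w² + 4w - 11), so (7s + 15w + 10) is a factor with cofactor -84s² - 92sw - 160s + 7w² + 4w - 11.
The cofactor groups again: -84s² - 92sw - 160s + 7w² + 4w - 11 = -14s(6s + 7w + 11) + (w - 1)(6s + 7w + 11); both groups contain (6s + 7w + 11), giving -(14s - w + 1)(6s + 7w + 11).

-(14s - w + 1)(6s + 7w + 11)(7s + 15w + 10)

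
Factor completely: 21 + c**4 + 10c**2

(c**2 + 3)(c**2 + 7)

Substitute u = c**2 to get a quadratic in u, then factor.
c**2 + 7 is irreducible over ℤ (always positive, so no real roots).
c**2 + 3 is irreducible over ℤ (always positive, so no real roots).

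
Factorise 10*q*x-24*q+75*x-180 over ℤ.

(2*q+15)*(5*x-12)

Group as (10*q*x-24*q) + (75*x-180) = 2*q*(5*x-12) + 15*(5*x-12).
Both groups share the factor (5*x-12).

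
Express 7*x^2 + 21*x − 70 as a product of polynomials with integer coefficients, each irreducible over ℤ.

Pull out the common factor 7, then factor the remaining trinomial.

7*(x + 5)*(x − 2)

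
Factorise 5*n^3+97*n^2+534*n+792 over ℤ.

Testing divisors of the constant over divisors of the leading coefficient, n = -6 is a root, so (n+6) divides it; the quotient is 5*n^2+67*n+132.
The remaining quadratic factors as (n+11)(5*n+12).

(5*n+12)*(n+11)*(n+6)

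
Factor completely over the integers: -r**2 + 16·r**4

Factor out r**2 first: what remains is 16·r**2 - 1.
Recognize a difference of squares with the parts 4·r and 1.

r**2·(4·r + 1)·(4·r - 1)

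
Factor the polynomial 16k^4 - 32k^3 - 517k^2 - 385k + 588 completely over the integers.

By the rational root theorem, k = 7 is a root, giving the factor (k - 7) and quotient 16k^3 + 80k^2 + 43k - 84.
Then k = -7/4 is a root, giving the factor (4k + 7) and quotient 4k^2 + 13k - 12.
The remaining quadratic factors as (4k - 3)(k + 4).

(4k + 7)(4k - 3)(k + 4)(k - 7)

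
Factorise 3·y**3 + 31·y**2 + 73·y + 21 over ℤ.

Testing divisors of the constant over divisors of the leading coefficient, y = -1/3 is a root, giving the factor (3·y + 1) and quotient y**2 + 10·y + 21.
The remaining quadratic factors as (y + 7)(y + 3).

(3·y + 1)·(y + 3)·(y + 7)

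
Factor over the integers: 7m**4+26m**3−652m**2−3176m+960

(7m−2)(m+6)(m+8)(m−10)

Trying the rational-root candidates, m = −6 is a root, so (m+6) is a factor; dividing leaves 7m**3−16m**2−556m+160.
Next, m = 2/7 is a root, so (7m−2) divides it; the quotient is m**2−2m−80.
The remaining quadratic factors as (m+8)(m−10).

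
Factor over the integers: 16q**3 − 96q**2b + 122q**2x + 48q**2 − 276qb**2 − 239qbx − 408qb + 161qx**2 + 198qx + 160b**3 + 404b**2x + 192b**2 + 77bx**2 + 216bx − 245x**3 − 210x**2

Group: 2q(8q**2 − 68qb + 33qx + 32b**2 + 36bx − 35x**2) + (5b + 7x + 6)(8q**2 − 68qb + 33qx + 32b**2 + 36bx − 35x**2); both groups contain (8q**2 − 68qb + 33qx + 32b**2 + 36bx − 35x**2), so (2q + 5b + 7x + 6) is a factor with cofactor 8q**2 − 68qb + 33qx + 32b**2 + 36bx − 35x**2.
The cofactor groups again: 8q**2 − 68qb + 33qx + 32b**2 + 36bx − 35x**2 = 8q(q − 8b + 5x) + (−4b − 7x)(q − 8b + 5x); both groups contain (q − 8b + 5x), giving (8q − 4b − 7x)(q − 8b + 5x).

(8q − 4b − 7x)(q − 8b + 5x)(2q + 5b + 7x + 6)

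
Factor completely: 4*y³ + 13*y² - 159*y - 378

(4*y + 9)*(y + 7)*(y - 6)

By the rational root theorem, y = -7 is a root, so (y + 7) is a factor; dividing leaves 4*y² - 15*y - 54.
The remaining quadratic factors as (4*y + 9)(y - 6).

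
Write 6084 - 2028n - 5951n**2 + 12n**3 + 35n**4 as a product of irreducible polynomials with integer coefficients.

(5n + 6)(7n - 6)(n + 13)(n - 13)

Among the possible rational roots, n = 6/7 is a root, so (7n - 6) is a factor; dividing leaves 5n**3 + 6n**2 - 845n - 1014.
Then n = 13 is a root, so (n - 13) is a factor; dividing leaves 5n**2 + 71n + 78.
The remaining quadratic factors as (5n + 6)(n + 13).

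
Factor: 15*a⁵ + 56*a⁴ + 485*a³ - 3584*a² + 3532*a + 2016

Among the possible rational roots, a = 8/3 is a root, so (3*a - 8) is a factor; dividing leaves 5*a⁴ + 32*a³ + 247*a² - 536*a - 252.
Continuing, a = 2 is a root, so (a - 2) divides it; the quotient is 5*a³ + 42*a² + 331*a + 126.
Continuing, a = -2/5 is a root, giving the factor (5*a + 2) and quotient a² + 8*a + 63.
The quadratic a² + 8*a + 63 has discriminant -188 < 0 and is irreducible over ℤ.

(3*a - 8)*(5*a + 2)*(a - 2)*(a² + 8*a + 63)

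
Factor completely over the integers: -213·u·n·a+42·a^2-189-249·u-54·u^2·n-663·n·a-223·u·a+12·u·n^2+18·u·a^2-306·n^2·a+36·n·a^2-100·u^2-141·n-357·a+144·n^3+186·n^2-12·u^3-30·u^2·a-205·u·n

-(2·u+8·n-a+9)·(2·u-3·n+6·a+3)·(3·u+6·n+7)

Group: 3·u·(-4·u^2-10·u·n-10·u·a-24·u+24·n^2-51·n·a+3·n+6·a^2-51·a-27) + (6·n+7)·(-4·u^2-10·u·n-10·u·a-24·u+24·n^2-51·n·a+3·n+6·a^2-51·a-27); both groups contain (-4·u^2-10·u·n-10·u·a-24·u+24·n^2-51·n·a+3·n+6·a^2-51·a-27), so (3·u+6·n+7) is a factor with cofactor -4·u^2-10·u·n-10·u·a-24·u+24·n^2-51·n·a+3·n+6·a^2-51·a-27.
The cofactor groups again: -4·u^2-10·u·n-10·u·a-24·u+24·n^2-51·n·a+3·n+6·a^2-51·a-27 = -2·u·(2·u+8·n-a+9) + (3·n-6·a-3)·(2·u+8·n-a+9); both groups contain (2·u+8·n-a+9), giving -(2·u-3·n+6·a+3)·(2·u+8·n-a+9).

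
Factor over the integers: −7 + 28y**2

7(2y + 1)(2y − 1)

Every term has a factor of 7. Then 4y**2 − 1 = (2y)² − (1)².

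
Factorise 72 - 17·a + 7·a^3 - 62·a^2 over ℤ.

(7·a + 8)·(a - 1)·(a - 9)

Trying the rational-root candidates, a = 9 is a root, so (a - 9) is a factor; dividing leaves 7·a^2 + a - 8.
The remaining quadratic factors as (a - 1)(7·a + 8).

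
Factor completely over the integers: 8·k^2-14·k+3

(2·k-3)·(4·k-1)

Need a pair with product 8·3 = 24 and sum -14: that's -2 and -12.
Split the middle term: 8·k^2-2·k - 12·k+3 = 2·k·(4·k-1) - 3·(4·k-1).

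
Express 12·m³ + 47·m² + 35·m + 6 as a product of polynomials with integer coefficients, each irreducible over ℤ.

(3·m + 2)·(4·m + 1)·(m + 3)

Testing divisors of the constant over divisors of the leading coefficient, m = −3 is a root, so (m + 3) is a factor; dividing leaves 12·m² + 11·m + 2.
The remaining quadratic factors as (3·m + 2)(4·m + 1).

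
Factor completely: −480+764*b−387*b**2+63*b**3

By the rational root theorem, b = 8/3 is a root, so (3*b−8) is a factor; dividing leaves 21*b**2−73*b+60.
The remaining quadratic factors as (3*b−4)(7*b−15).

(3*b−4)*(3*b−8)*(7*b−15)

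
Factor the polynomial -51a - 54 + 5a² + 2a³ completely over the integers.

(2a - 9)(a + 1)(a + 6)

Testing divisors of the constant over divisors of the leading coefficient, a = -6 is a root, so (a + 6) is a factor; dividing leaves 2a² - 7a - 9.
The remaining quadratic factors as (2a - 9)(a + 1).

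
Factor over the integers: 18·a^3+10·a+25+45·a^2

(2·a+5)·(9·a^2+5)

Group as (18·a^3+10·a) + (45·a^2+25) = 2·a·(9·a^2+5) + 5·(9·a^2+5).
Both groups share the factor (9·a^2+5).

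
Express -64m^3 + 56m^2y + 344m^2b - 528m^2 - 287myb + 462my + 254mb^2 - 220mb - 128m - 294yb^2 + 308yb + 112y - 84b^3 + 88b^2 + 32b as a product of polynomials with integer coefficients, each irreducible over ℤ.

Group: m(-64m^2 + 56my - 40mb - 16m + 49yb + 14y + 14b^2 + 4b) + (-6b + 8)(-64m^2 + 56my - 40mb - 16m + 49yb + 14y + 14b^2 + 4b); both groups contain (-64m^2 + 56my - 40mb - 16m + 49yb + 14y + 14b^2 + 4b), so (m - 6b + 8) is a factor with cofactor -64m^2 + 56my - 40mb - 16m + 49yb + 14y + 14b^2 + 4b.
The cofactor groups again: -64m^2 + 56my - 40mb - 16m + 49yb + 14y + 14b^2 + 4b = -8m(8m - 7y - 2b) + (-7b - 2)(8m - 7y - 2b); both groups contain (8m - 7y - 2b), giving -(8m + 7b + 2)(8m - 7y - 2b).

-(8m - 7y - 2b)(m - 6b + 8)(8m + 7b + 2)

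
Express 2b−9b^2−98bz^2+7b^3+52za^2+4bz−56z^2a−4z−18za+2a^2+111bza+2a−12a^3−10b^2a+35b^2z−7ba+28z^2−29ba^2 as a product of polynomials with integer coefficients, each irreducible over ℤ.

(b+7z−3a−1)(7b+4a−2)(b−2z+a)

Group: b(7b^2+49bz−17ba−9b+28za−14z−12a^2+2a+2) + (−2z+a)(7b^2+49bz−17ba−9b+28za−14z−12a^2+2a+2); both groups contain (7b^2+49bz−17ba−9b+28za−14z−12a^2+2a+2), so (b−2z+a) is a factor with cofactor 7b^2+49bz−17ba−9b+28za−14z−12a^2+2a+2.
The cofactor groups again: 7b^2+49bz−17ba−9b+28za−14z−12a^2+2a+2 = 7b(b+7z−3a−1) + (4a−2)(b+7z−3a−1); both groups contain (b+7z−3a−1), giving (7b+4a−2)(b+7z−3a−1).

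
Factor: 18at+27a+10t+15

(2t+3)(9a+5)

Group as (18at+27a) + (10t+15) = 9a(2t+3) + 5(2t+3).
Both groups share the factor (2t+3).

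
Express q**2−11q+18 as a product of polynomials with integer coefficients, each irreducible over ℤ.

(q−2)(q−9)

Two integers with product 18 and sum −11 are −9 and −2.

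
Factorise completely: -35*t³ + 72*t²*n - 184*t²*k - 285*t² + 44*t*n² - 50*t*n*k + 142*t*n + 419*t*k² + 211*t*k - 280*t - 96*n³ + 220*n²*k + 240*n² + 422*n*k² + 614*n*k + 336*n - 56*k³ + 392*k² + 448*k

Group: 5*t*(-7*t² + 6*t*n - 48*t*k - 57*t + 16*n² - 58*n*k - 40*n + 7*k² - 49*k - 56) + (-6*n - 8*k)*(-7*t² + 6*t*n - 48*t*k - 57*t + 16*n² - 58*n*k - 40*n + 7*k² - 49*k - 56); both groups contain (-7*t² + 6*t*n - 48*t*k - 57*t + 16*n² - 58*n*k - 40*n + 7*k² - 49*k - 56), so (5*t - 6*n - 8*k) is a factor with cofactor -7*t² + 6*t*n - 48*t*k - 57*t + 16*n² - 58*n*k - 40*n + 7*k² - 49*k - 56.
The cofactor groups again: -7*t² + 6*t*n - 48*t*k - 57*t + 16*n² - 58*n*k - 40*n + 7*k² - 49*k - 56 = -7*t*(t - 2*n + 7*k + 7) + (-8*n + k - 8)*(t - 2*n + 7*k + 7); both groups contain (t - 2*n + 7*k + 7), giving -(7*t + 8*n - k + 8)*(t - 2*n + 7*k + 7).

-(5*t - 6*n - 8*k)*(7*t + 8*n - k + 8)*(t - 2*n + 7*k + 7)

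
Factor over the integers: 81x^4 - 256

(3x + 4)(3x - 4)(9x^2 + 16)

Write as (9x^2)² − (16)², then factor 9x^2 - 16 once more.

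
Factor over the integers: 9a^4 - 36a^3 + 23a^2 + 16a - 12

(3a + 2)(3a - 2)(a - 1)(a - 3)

Trying the rational-root candidates, a = 1 is a root, so (a - 1) divides it; the quotient is 9a^3 - 27a^2 - 4a + 12.
Next, a = -2/3 is a root, giving the factor (3a + 2) and quotient 3a^2 - 11a + 6.
The remaining quadratic factors as (3a - 2)(a - 3).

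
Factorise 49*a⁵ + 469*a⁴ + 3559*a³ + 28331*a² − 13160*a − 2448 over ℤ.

Among the possible rational roots, a = −9 is a root, giving the factor (a + 9) and quotient 49*a⁴ + 28*a³ + 3307*a² − 1432*a − 272.
Then a = 4/7 is a root, so (7*a − 4) divides it; the quotient is 7*a³ + 8*a² + 477*a + 68.
Continuing, a = −1/7 is a root, so (7*a + 1) divides it; the quotient is a² + a + 68.
The quadratic a² + a + 68 has discriminant −271 < 0 and is irreducible over ℤ.

(7*a + 1)*(7*a − 4)*(a + 9)*(a² + a + 68)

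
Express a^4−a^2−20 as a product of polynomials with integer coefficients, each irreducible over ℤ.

Substitute u = a^2 to get a quadratic in u, then factor.
a^2+4 is irreducible over ℤ (sum of squares).
a^2−5 is irreducible over ℤ (5 is not a perfect square).

(a^2+4)(a^2−5)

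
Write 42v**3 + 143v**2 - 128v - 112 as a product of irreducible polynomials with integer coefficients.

By the rational root theorem, v = 7/6 is a root, giving the factor (6v - 7) and quotient 7v**2 + 32v + 16.
The remaining quadratic factors as (7v + 4)(v + 4).

(6v - 7)(7v + 4)(v + 4)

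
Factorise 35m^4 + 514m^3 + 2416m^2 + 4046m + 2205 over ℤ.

(5m + 7)(7m + 9)(m + 5)(m + 7)

By the rational root theorem, m = -9/7 is a root, so (7m + 9) divides it; the quotient is 5m^3 + 67m^2 + 259m + 245.
Continuing, m = -7 is a root, so (m + 7) is a factor; dividing leaves 5m^2 + 32m + 35.
The remaining quadratic factors as (5m + 7)(m + 5).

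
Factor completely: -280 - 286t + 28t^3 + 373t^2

(4t - 5)(7t + 4)(t + 14)

Testing divisors of the constant over divisors of the leading coefficient, t = -4/7 is a root, giving the factor (7t + 4) and quotient 4t^2 + 51t - 70.
The remaining quadratic factors as (t + 14)(4t - 5).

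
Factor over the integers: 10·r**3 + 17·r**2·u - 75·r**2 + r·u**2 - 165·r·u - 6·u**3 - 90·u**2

Group: 2·r·(5·r**2 + 11·r·u + 6·u**2) + (-u - 15)·(5·r**2 + 11·r·u + 6·u**2); both groups contain (5·r**2 + 11·r·u + 6·u**2), so (2·r - u - 15) is a factor with cofactor 5·r**2 + 11·r·u + 6·u**2.
The cofactor groups again: 5·r**2 + 11·r·u + 6·u**2 = 5·r·(r + u) + 6·u·(r + u); both groups contain (r + u), giving (5·r + 6·u)·(r + u).

(2·r - u - 15)·(5·r + 6·u)·(r + u)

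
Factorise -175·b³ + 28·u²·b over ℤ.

Every term has a factor of 7·b. Then 4·u² - 25·b² = (2·u)² − (5·b)².

7·b·(2·u - 5·b)·(2·u + 5·b)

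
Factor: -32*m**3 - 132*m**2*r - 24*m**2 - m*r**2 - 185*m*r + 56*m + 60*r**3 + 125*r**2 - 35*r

-(4*m + 3*r + 7)*(8*m - 5*r)*(m + 4*r - 1)

Group: 8*m*(-4*m**2 - 19*m*r - 3*m - 12*r**2 - 25*r + 7) - 5*r*(-4*m**2 - 19*m*r - 3*m - 12*r**2 - 25*r + 7); both groups contain (-4*m**2 - 19*m*r - 3*m - 12*r**2 - 25*r + 7), so (8*m - 5*r) is a factor with cofactor -4*m**2 - 19*m*r - 3*m - 12*r**2 - 25*r + 7.
The cofactor groups again: -4*m**2 - 19*m*r - 3*m - 12*r**2 - 25*r + 7 = -m*(4*m + 3*r + 7) + (-4*r + 1)*(4*m + 3*r + 7); both groups contain (4*m + 3*r + 7), giving -(m + 4*r - 1)*(4*m + 3*r + 7).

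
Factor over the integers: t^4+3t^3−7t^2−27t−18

By the rational root theorem, t = 3 is a root, so (t−3) divides it; the quotient is t^3+6t^2+11t+6.
Continuing, t = −1 is a root, so (t+1) is a factor; dividing leaves t^2+5t+6.
The remaining quadratic factors as (t+3)(t+2).

(t+1)(t+2)(t+3)(t−3)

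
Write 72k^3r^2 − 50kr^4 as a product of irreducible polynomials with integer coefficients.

2kr^2(6k + 5r)(6k − 5r)

Pull out the common factor 2kr^2; 36k^2 − 25r^2 is a difference of squares.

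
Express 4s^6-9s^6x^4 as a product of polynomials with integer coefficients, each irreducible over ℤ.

-s^6(3x^2+2)(3x^2-2)

Pull out the common factor s^6, leaving -9x^4+4.
Recognize a difference of squares with the parts 2 and 3x^2.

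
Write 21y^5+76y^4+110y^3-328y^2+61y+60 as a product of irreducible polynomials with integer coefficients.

By the rational root theorem, y = -1/3 is a root, giving the factor (3y+1) and quotient 7y^4+23y^3+29y^2-119y+60.
Next, y = 1 is a root, so (y-1) divides it; the quotient is 7y^3+30y^2+59y-60.
Continuing, y = 5/7 is a root, so (7y-5) divides it; the quotient is y^2+5y+12.
The quadratic y^2+5y+12 has discriminant -23 < 0 and is irreducible over ℤ.

(3y+1)(7y-5)(y-1)(y^2+5y+12)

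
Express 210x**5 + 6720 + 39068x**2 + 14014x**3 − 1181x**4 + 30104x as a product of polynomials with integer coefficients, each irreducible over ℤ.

(5x + 2)(6x + 5)(7x + 8)(x**2 − 8x + 84)

By the rational root theorem, x = −5/6 is a root, so (6x + 5) is a factor; dividing leaves 35x**4 − 226x**3 + 2524x**2 + 4408x + 1344.
Continuing, x = −2/5 is a root, giving the factor (5x + 2) and quotient 7x**3 − 48x**2 + 524x + 672.
Next, x = −8/7 is a root, so (7x + 8) is a factor; dividing leaves x**2 − 8x + 84.
The quadratic x**2 − 8x + 84 has discriminant −272 < 0 and is irreducible over ℤ.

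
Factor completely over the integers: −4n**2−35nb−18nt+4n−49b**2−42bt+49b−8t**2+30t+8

−(4n+7b+2t−8)(n+7b+4t+1)

Group: −n(4n+7b+2t−8) + (−7b−4t−1)(4n+7b+2t−8); both groups contain (4n+7b+2t−8).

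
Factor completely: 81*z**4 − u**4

(3*z)⁴ − (u)⁴ = ((3*z)² − (u)²)((3*z)² + (u)²); the first factor splits again, the second (9*z**2 + u**2) is irreducible.

(3*z − u)*(3*z + u)*(9*z**2 + u**2)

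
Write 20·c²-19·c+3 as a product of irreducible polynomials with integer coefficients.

Need a pair with product 20·3 = 60 and sum -19: that's -4 and -15.
Split the middle term: 20·c²-4·c - 15·c+3 = 4·c·(5·c-1) - 3·(5·c-1).

(4·c-3)·(5·c-1)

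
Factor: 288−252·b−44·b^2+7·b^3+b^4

(b+6)·(b+8)·(b−1)·(b−6)

By the rational root theorem, b = −8 is a root, so (b+8) divides it; the quotient is b^3−b^2−36·b+36.
Next, b = 1 is a root, so (b−1) divides it; the quotient is b^2−36.
The remaining quadratic factors as (b+6)(b−6).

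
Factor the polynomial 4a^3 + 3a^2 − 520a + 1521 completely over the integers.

Testing divisors of the constant over divisors of the leading coefficient, a = 9 is a root, so (a − 9) is a factor; dividing leaves 4a^2 + 39a − 169.
The remaining quadratic factors as (a + 13)(4a − 13).

(4a − 13)(a + 13)(a − 9)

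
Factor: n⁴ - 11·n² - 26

Substitute u = n² to get a quadratic in u, then factor.
n² + 2 is irreducible over ℤ (always positive, so no real roots).
n² - 13 is irreducible over ℤ (13 is not a perfect square).

(n² + 2)·(n² - 13)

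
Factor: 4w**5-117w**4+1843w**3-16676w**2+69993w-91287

Testing divisors of the constant over divisors of the leading coefficient, w = 9/4 is a root, so (4w-9) divides it; the quotient is w**4-27w**3+400w**2-3269w+10143.
Continuing, w = 9 is a root, giving the factor (w-9) and quotient w**3-18w**2+238w-1127.
Then w = 7 is a root, so (w-7) is a factor; dividing leaves w**2-11w+161.
The quadratic w**2-11w+161 has discriminant -523 < 0 and is irreducible over ℤ.

(4w-9)(w-7)(w-9)(w**2-11w+161)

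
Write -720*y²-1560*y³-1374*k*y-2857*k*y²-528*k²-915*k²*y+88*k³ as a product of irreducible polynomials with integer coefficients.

Group: 8*k*(11*k²-135*k*y-66*k-104*y²-48*y) + 15*y*(11*k²-135*k*y-66*k-104*y²-48*y); both groups contain (11*k²-135*k*y-66*k-104*y²-48*y), so (8*k+15*y) is a factor with cofactor 11*k²-135*k*y-66*k-104*y²-48*y.
The cofactor groups again: 11*k²-135*k*y-66*k-104*y²-48*y = 11*k*(k-13*y-6) + 8*y*(k-13*y-6); both groups contain (k-13*y-6), giving (11*k+8*y)*(k-13*y-6).

(11*k+8*y)*(8*k+15*y)*(k-13*y-6)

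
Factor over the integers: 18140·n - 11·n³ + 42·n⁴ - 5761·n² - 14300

(6·n - 11)·(7·n - 10)·(n + 13)·(n - 10)

Testing divisors of the constant over divisors of the leading coefficient, n = 10/7 is a root, so (7·n - 10) is a factor; dividing leaves 6·n³ + 7·n² - 813·n + 1430.
Then n = 10 is a root, giving the factor (n - 10) and quotient 6·n² + 67·n - 143.
The remaining quadratic factors as (n + 13)(6·n - 11).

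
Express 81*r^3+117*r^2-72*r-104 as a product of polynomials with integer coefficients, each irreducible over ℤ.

(9*r+13)*(9*r^2-8)

Group as (81*r^3-72*r) + (117*r^2-104) = 9*r*(9*r^2-8) + 13*(9*r^2-8).
Both groups share the factor (9*r^2-8).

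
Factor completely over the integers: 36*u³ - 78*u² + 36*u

Pull out the common factor 6*u, then factor the remaining trinomial.

6*u*(2*u - 3)*(3*u - 2)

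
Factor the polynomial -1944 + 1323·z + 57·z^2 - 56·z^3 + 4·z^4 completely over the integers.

(2·z + 9)·(2·z - 3)·(z - 8)·(z - 9)

Testing divisors of the constant over divisors of the leading coefficient, z = 9 is a root, so (z - 9) divides it; the quotient is 4·z^3 - 20·z^2 - 123·z + 216.
Next, z = 8 is a root, giving the factor (z - 8) and quotient 4·z^2 + 12·z - 27.
The remaining quadratic factors as (2·z + 9)(2·z - 3).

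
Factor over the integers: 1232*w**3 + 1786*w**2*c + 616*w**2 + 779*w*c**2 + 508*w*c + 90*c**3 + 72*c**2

(11*w + 2*c)*(8*w + 5*c + 4)*(14*w + 9*c)

Group: 11*w*(112*w**2 + 142*w*c + 56*w + 45*c**2 + 36*c) + 2*c*(112*w**2 + 142*w*c + 56*w + 45*c**2 + 36*c); both groups contain (112*w**2 + 142*w*c + 56*w + 45*c**2 + 36*c), so (11*w + 2*c) is a factor with cofactor 112*w**2 + 142*w*c + 56*w + 45*c**2 + 36*c.
The cofactor groups again: 112*w**2 + 142*w*c + 56*w + 45*c**2 + 36*c = 8*w*(14*w + 9*c) + (5*c + 4)*(14*w + 9*c); both groups contain (14*w + 9*c), giving (8*w + 5*c + 4)*(14*w + 9*c).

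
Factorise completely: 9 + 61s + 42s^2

Need a pair with product 42·9 = 378 and sum 61: that's 54 and 7.
Split the middle term: 42s^2 + 54s + 7s + 9 = 6s(7s + 9) + (7s + 9).

(6s + 1)(7s + 9)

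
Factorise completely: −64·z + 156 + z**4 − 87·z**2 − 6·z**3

(z + 2)·(z + 6)·(z − 1)·(z − 13)

Testing divisors of the constant over divisors of the leading coefficient, z = −6 is a root, giving the factor (z + 6) and quotient z**3 − 12·z**2 − 15·z + 26.
Continuing, z = 13 is a root, so (z − 13) divides it; the quotient is z**2 + z − 2.
The remaining quadratic factors as (z − 1)(z + 2).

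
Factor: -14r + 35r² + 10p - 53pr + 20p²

Group: 5p(4p - 5r + 2) - 7r(4p - 5r + 2); both groups contain (4p - 5r + 2).

(4p - 5r + 2)(5p - 7r)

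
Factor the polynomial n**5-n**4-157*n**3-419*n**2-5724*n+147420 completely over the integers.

(n+14)*(n-13)*(n-9)*(n**2+7*n+90)

By the rational root theorem, n = 13 is a root, so (n-13) is a factor; dividing leaves n**4+12*n**3-n**2-432*n-11340.
Continuing, n = 9 is a root, so (n-9) divides it; the quotient is n**3+21*n**2+188*n+1260.
Next, n = -14 is a root, giving the factor (n+14) and quotient n**2+7*n+90.
The quadratic n**2+7*n+90 has discriminant -311 < 0 and is irreducible over ℤ.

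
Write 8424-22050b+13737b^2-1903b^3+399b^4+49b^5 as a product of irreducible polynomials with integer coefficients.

Trying the rational-root candidates, b = -13 is a root, giving the factor (b+13) and quotient 49b^4-238b^3+1191b^2-1746b+648.
Continuing, b = 9/7 is a root, so (7b-9) divides it; the quotient is 7b^3-25b^2+138b-72.
Then b = 4/7 is a root, giving the factor (7b-4) and quotient b^2-3b+18.
The quadratic b^2-3b+18 has discriminant -63 < 0 and is irreducible over ℤ.

(7b-4)(7b-9)(b+13)(b^2-3b+18)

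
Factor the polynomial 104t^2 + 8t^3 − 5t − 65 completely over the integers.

(t + 13)(8t^2 − 5)

Group as (8t^3 − 5t) + (104t^2 − 65) = t(8t^2 − 5) + 13(8t^2 − 5).
Both groups share the factor (8t^2 − 5).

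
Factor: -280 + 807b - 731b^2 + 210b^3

(5b - 8)(6b - 7)(7b - 5)

Trying the rational-root candidates, b = 5/7 is a root, so (7b - 5) divides it; the quotient is 30b^2 - 83b + 56.
The remaining quadratic factors as (5b - 8)(6b - 7).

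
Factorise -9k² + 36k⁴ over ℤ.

9k²(2k + 1)(2k - 1)

Every term has a factor of 9k²; factoring it out leaves 4k² - 1.
Recognize a difference of squares with the parts 2k and 1.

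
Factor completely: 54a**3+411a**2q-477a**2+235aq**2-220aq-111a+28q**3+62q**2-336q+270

Group: 9a(6a**2+43aq-49a+7q**2+26q-45) + (4q-6)(6a**2+43aq-49a+7q**2+26q-45); both groups contain (6a**2+43aq-49a+7q**2+26q-45), so (9a+4q-6) is a factor with cofactor 6a**2+43aq-49a+7q**2+26q-45.
The cofactor groups again: 6a**2+43aq-49a+7q**2+26q-45 = a(6a+q+5) + (7q-9)(6a+q+5); both groups contain (6a+q+5), giving (a+7q-9)(6a+q+5).

(6a+q+5)(9a+4q-6)(a+7q-9)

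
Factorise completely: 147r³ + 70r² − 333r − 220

(3r + 4)(7r + 5)(7r − 11)

Among the possible rational roots, r = −5/7 is a root, so (7r + 5) is a factor; dividing leaves 21r² − 5r − 44.
The remaining quadratic factors as (7r − 11)(3r + 4).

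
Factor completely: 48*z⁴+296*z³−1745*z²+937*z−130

(3*z−1)*(4*z−1)*(4*z−13)*(z+10)

Trying the rational-root candidates, z = 1/4 is a root, so (4*z−1) is a factor; dividing leaves 12*z³+77*z²−417*z+130.
Continuing, z = 13/4 is a root, giving the factor (4*z−13) and quotient 3*z²+29*z−10.
The remaining quadratic factors as (z+10)(3*z−1).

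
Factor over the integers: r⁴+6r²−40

(r+2)(r−2)(r²+10)

Substitute u = r² to get a quadratic in u, then factor.
r²+10 is irreducible over ℤ (always positive, so no real roots).
r²−4 is a difference of squares.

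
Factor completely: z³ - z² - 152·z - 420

Among the possible rational roots, z = -3 is a root, so (z + 3) divides it; the quotient is z² - 4·z - 140.
The remaining quadratic factors as (z + 10)(z - 14).

(z + 10)·(z + 3)·(z - 14)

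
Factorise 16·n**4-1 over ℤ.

(2·n+1)·(2·n-1)·(4·n**2+1)

Difference of squares twice: with A = 2·n and B = 1, A⁴ − B⁴ = (A² − B²)(A² + B²), and A² − B² factors again.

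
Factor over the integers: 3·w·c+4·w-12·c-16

(3·c+4)·(w-4)

Group as (3·w·c+4·w) + (-12·c-16) = w·(3·c+4) - 4·(3·c+4).
Both groups share the factor (3·c+4).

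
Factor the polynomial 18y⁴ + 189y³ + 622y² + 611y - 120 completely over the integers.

Testing divisors of the constant over divisors of the leading coefficient, y = -8/3 is a root, so (3y + 8) is a factor; dividing leaves 6y³ + 47y² + 82y - 15.
Then y = -3 is a root, giving the factor (y + 3) and quotient 6y² + 29y - 5.
The remaining quadratic factors as (y + 5)(6y - 1).

(3y + 8)(6y - 1)(y + 3)(y + 5)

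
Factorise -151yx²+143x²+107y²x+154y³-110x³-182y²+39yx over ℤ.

Group: 14y(11y²-yx-13y-10x²+13x) + 11x(11y²-yx-13y-10x²+13x); both groups contain (11y²-yx-13y-10x²+13x), so (14y+11x) is a factor with cofactor 11y²-yx-13y-10x²+13x.
The cofactor groups again: 11y²-yx-13y-10x²+13x = 11y(y-x) + (10x-13)(y-x); both groups contain (y-x), giving (11y+10x-13)(y-x).

(y-x)(11y+10x-13)(14y+11x)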